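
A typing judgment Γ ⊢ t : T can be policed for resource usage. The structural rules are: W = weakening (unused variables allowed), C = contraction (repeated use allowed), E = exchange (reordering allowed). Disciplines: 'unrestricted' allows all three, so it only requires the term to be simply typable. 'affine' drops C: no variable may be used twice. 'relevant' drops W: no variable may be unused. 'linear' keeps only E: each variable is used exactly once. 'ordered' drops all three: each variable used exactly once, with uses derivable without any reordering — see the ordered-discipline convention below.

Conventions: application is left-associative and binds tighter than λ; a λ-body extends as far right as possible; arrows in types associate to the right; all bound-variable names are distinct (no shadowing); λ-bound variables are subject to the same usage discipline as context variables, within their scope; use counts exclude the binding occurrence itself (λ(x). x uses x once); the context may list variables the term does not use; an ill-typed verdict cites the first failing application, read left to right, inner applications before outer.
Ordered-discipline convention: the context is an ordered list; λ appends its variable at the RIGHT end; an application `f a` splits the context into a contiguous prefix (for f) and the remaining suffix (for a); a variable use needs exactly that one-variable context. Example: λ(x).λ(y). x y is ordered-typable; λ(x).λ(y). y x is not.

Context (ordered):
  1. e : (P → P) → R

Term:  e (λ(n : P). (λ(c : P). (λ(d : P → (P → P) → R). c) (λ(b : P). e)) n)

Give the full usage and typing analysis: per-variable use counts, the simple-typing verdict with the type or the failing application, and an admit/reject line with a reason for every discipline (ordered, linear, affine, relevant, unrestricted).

variable uses: e=2; n (λ-bound)=1; c (λ-bound)=1; d (λ-bound)=0; b (λ-bound)=0
left-to-right use order: e, c, e, n
typing: well-typed at R
ordered: ✗, repeated use of e ×2; unused: d, b — weakening required
linear: ✗, repeated use of e ×2; unused: d, b — weakening required
affine: ✗, repeated use of e ×2
relevant: ✗, unused: d, b — weakening required
unrestricted: ✓, typability at R is all that's needed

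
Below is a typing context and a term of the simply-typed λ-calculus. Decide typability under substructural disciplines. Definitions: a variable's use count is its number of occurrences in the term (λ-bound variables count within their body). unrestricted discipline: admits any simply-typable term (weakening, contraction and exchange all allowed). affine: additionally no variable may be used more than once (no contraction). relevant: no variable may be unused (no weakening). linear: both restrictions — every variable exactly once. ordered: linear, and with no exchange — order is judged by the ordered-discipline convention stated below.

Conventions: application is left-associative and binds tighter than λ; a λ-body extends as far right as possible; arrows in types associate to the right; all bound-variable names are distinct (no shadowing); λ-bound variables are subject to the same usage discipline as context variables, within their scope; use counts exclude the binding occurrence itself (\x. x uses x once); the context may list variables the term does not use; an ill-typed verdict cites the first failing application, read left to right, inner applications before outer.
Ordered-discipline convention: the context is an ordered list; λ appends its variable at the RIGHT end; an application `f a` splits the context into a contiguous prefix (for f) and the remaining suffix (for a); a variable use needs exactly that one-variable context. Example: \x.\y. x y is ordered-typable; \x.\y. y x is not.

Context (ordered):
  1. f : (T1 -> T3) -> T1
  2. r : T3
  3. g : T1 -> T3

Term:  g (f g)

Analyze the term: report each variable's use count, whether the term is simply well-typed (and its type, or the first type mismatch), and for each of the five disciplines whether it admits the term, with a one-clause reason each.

variable uses: f: 1; r: 0; g: 2
uses in reading order: g, f, g
typing: well-typed at T3
ordered: ✗ — repeated use of g ×2; r never used (weakening)
linear: ✗ — repeated use of g ×2; r never used (weakening)
affine: ✗ — repeated use of g ×2
relevant: ✗ — r never used (weakening)
unrestricted: ✓ — well-typed at T3; no restrictions here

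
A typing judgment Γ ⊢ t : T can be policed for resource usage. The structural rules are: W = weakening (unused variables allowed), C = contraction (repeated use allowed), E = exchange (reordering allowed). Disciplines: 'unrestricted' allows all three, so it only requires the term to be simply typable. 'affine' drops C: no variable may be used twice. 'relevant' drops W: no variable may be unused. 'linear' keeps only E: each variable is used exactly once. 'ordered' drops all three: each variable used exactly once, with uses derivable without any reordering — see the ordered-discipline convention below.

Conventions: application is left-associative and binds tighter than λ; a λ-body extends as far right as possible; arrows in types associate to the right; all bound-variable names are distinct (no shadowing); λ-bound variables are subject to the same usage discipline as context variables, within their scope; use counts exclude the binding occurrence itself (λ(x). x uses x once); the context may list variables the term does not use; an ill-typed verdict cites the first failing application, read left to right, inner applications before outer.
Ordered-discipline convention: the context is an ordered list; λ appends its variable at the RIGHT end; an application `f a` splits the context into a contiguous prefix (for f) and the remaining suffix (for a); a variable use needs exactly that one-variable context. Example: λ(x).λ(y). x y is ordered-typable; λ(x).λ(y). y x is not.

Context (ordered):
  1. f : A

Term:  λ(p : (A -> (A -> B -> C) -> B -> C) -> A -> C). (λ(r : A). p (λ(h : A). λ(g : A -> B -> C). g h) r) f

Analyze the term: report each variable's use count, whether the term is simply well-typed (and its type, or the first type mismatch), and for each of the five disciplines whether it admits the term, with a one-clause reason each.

usage: f ×1, p (λ-bound) ×1, r (λ-bound) ×1, h (λ-bound) ×1, g (λ-bound) ×1
left-to-right use order: p, g, h, r, f
typing: well-typed — term : ((A -> (A -> B -> C) -> B -> C) -> A -> C) -> C
ordered: ✗ — no ordered split (uses run p, g, h, r, f)
linear: ✓ — each of f, p, r, h, g used exactly once
affine: ✓ — f, p, r, h, g: no repeats, contraction unneeded
relevant: ✓ — at least one use each (f, p, r, h, g)
unrestricted: ✓ — typability at ((A -> (A -> B -> C) -> B -> C) -> A -> C) -> C is all that's needed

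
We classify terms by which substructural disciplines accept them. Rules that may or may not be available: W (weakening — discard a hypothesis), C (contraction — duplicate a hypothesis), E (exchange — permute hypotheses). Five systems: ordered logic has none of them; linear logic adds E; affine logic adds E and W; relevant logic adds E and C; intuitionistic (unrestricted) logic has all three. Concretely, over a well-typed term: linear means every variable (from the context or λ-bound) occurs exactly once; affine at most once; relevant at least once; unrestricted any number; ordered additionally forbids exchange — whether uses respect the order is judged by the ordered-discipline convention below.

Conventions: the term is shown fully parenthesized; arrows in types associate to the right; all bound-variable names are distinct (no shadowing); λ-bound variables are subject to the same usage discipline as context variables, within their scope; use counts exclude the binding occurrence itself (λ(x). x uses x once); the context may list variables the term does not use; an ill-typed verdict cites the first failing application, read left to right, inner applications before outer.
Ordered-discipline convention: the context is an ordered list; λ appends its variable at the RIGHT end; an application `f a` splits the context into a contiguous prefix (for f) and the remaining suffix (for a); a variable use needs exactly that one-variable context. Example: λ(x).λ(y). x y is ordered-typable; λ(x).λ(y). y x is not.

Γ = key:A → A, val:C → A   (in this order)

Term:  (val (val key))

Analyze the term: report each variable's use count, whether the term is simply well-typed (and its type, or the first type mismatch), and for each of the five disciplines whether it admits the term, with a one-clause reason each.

variable uses: key: 1×, val: 2×
left-to-right use order: val, val, key
typing: ill-typed: a function awaiting C gets A → A
ordered: ✗ — fails simple typing
linear: ✗ — a type mismatch blocks all five
affine: ✗ — the type mismatch rejects it
relevant: ✗ — not simply typable
unrestricted: ✗ — fails simple typing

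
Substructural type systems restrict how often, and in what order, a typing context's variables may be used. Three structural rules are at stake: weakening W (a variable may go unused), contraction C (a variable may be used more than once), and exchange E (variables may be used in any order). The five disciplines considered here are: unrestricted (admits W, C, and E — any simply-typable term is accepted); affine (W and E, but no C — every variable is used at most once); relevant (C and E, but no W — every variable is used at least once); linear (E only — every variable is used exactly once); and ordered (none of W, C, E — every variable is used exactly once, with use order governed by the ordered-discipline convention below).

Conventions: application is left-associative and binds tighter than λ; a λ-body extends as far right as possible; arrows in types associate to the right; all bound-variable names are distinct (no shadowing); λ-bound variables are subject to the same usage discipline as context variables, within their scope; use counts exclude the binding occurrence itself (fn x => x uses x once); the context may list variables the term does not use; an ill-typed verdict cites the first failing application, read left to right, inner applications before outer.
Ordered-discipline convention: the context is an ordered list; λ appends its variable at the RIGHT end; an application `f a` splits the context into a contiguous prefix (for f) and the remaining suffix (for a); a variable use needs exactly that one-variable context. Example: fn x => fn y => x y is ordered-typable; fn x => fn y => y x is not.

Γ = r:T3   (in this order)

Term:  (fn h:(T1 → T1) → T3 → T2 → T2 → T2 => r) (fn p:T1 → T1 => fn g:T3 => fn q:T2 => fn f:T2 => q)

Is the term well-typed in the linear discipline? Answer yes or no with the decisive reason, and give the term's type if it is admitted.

no — needs weakening: h, p, g, f unused
usage: r ×1, h (λ-bound) ×0, p (λ-bound) ×0, g (λ-bound) ×0, q (λ-bound) ×1, f (λ-bound) ×0
use order (left to right): r, q
typing: ✓ — T3
all disciplines: ordered ✗, linear ✗, affine ✓, relevant ✗, unrestricted ✓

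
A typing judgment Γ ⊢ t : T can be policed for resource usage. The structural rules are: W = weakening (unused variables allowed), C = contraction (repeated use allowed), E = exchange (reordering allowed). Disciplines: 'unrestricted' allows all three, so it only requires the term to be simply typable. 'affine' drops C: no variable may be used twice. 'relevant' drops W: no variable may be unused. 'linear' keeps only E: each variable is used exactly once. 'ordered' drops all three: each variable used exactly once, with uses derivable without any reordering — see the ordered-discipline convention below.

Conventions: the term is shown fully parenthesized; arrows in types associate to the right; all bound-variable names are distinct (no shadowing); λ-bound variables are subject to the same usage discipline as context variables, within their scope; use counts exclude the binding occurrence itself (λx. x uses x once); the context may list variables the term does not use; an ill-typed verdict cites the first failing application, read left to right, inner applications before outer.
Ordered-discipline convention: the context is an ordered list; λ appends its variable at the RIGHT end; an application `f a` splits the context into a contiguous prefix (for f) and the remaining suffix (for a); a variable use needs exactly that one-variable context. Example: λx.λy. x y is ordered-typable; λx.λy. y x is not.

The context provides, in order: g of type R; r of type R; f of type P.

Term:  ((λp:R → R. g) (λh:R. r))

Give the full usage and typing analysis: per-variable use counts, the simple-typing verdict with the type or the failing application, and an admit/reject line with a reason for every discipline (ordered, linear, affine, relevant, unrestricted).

use counts: g ×1, r ×1, f ×0, p [bound] ×0, h [bound] ×0
left-to-right use order: g, r
typing: ✓ — R
ordered: ✗ — f, p, h never used (weakening)
linear: ✗ — f, p, h never used (weakening)
affine: ✓ — g, r, f, p, h: no repeats, contraction unneeded
relevant: ✗ — f, p, h never used (weakening)
unrestricted: ✓ — simply typable at R; W, C, E all held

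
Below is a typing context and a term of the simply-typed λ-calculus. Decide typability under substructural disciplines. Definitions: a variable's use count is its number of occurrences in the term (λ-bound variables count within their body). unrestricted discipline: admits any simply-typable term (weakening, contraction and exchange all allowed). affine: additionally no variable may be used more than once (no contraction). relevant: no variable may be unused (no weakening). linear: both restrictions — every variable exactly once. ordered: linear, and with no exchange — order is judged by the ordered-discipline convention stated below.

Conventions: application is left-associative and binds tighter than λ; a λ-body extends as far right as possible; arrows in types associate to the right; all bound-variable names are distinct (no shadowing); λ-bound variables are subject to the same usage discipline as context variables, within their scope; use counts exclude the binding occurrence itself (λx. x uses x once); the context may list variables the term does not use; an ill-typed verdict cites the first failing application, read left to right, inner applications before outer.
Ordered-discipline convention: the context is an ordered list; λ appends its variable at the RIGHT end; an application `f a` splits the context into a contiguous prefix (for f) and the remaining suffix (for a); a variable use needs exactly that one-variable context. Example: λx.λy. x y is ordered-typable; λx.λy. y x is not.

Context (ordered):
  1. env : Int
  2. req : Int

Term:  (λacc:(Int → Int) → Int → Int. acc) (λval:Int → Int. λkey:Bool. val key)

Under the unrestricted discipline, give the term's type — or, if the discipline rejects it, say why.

not well-typed under unrestricted — the type mismatch rejects it
use counts: env=0; req=0; acc (bound)=1; val (bound)=1; key (bound)=1
uses in reading order: acc, val, key
typing: ill-typed: a function awaiting Int gets Bool
per-discipline verdicts: ordered ✗; linear ✗; affine ✗; relevant ✗; unrestricted ✗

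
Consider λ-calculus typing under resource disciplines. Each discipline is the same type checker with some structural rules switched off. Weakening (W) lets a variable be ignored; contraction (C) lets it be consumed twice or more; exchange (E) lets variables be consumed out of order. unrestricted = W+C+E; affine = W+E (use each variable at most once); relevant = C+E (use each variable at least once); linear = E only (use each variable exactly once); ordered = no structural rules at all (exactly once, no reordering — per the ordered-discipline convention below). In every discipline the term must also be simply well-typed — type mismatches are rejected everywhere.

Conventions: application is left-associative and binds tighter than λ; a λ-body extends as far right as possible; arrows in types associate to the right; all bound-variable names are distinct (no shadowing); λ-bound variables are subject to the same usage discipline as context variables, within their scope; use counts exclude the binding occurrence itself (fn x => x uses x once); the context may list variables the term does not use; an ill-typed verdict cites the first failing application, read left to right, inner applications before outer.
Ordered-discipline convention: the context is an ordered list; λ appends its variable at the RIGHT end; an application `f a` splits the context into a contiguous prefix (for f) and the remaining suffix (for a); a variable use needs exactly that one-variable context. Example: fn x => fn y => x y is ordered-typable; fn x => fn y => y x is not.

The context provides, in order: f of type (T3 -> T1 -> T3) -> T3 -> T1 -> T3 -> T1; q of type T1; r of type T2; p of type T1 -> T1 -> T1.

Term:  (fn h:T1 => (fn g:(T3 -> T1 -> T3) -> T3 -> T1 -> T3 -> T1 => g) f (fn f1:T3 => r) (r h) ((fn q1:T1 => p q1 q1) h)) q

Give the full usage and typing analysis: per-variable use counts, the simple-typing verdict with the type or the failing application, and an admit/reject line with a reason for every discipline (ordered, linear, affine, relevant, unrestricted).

use counts: f: 1; q: 1; r: 2; p: 1; h [bound]: 2; g [bound]: 1; f1 [bound]: 0; q1 [bound]: 2
uses in reading order: g, f, r, r, h, p, q1, q1, h, q
typing: ill-typed: an argument T3 -> T2 mismatches the expected T3 -> T1 -> T3
ordered: ✗, a type mismatch blocks all five
linear: ✗, the type mismatch rejects it
affine: ✗, not simply typable
relevant: ✗, fails simple typing
unrestricted: ✗, a type mismatch blocks all five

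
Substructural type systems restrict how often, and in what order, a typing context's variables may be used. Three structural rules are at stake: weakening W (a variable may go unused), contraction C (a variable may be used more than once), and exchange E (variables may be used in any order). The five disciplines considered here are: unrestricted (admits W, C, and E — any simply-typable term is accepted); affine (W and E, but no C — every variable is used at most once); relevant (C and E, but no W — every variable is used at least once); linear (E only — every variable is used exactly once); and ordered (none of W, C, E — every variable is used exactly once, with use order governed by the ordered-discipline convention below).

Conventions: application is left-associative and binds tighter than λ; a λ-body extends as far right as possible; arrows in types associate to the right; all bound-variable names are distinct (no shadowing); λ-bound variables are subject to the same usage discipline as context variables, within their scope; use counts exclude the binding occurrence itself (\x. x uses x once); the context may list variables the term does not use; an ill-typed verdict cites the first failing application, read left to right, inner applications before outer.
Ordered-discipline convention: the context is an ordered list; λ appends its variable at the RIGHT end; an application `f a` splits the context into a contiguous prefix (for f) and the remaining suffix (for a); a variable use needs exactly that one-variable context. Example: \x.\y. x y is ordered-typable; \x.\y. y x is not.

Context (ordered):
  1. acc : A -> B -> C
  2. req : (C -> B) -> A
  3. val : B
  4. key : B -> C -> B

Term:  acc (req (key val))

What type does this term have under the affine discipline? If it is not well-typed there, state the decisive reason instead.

term : B -> C
usage: acc: 1×; req: 1×; val: 1×; key: 1×
uses in reading order: acc, req, key, val
typing: the term checks, with type B -> C
summary: ordered ✗; linear ✓; affine ✓; relevant ✓; unrestricted ✓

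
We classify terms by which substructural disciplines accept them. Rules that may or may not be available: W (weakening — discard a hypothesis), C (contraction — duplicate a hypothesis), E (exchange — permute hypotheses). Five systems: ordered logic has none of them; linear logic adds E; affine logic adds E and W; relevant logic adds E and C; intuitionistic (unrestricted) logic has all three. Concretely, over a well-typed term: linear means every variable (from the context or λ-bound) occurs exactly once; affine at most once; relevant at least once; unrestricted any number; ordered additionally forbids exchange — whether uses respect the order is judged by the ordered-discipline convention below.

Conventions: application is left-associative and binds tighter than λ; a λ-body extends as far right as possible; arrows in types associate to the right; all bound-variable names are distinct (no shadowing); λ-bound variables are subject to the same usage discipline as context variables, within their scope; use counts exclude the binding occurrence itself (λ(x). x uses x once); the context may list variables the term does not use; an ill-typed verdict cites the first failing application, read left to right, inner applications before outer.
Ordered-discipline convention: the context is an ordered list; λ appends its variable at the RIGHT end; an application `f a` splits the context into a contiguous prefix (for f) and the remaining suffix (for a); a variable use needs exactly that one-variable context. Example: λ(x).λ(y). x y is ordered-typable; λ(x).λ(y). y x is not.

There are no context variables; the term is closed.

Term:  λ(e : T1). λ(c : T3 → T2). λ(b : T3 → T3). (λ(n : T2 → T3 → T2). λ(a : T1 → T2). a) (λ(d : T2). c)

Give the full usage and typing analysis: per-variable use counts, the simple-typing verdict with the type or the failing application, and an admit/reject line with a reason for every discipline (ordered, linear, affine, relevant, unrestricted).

usage: e (bound): 0; c (bound): 1; b (bound): 0; n (bound): 0; a (bound): 1; d (bound): 0
uses in reading order: a, c
typing: ✓ — T1 → (T3 → T2) → (T3 → T3) → (T1 → T2) → T1 → T2
ordered: ✗, needs weakening: e, b, n, d unused
linear: ✗, needs weakening: e, b, n, d unused
affine: ✓, none of e, c, b, n, a, d used more than once
relevant: ✗, needs weakening: e, b, n, d unused
unrestricted: ✓, typability at T1 → (T3 → T2) → (T3 → T3) → (T1 → T2) → T1 → T2 is all that's needed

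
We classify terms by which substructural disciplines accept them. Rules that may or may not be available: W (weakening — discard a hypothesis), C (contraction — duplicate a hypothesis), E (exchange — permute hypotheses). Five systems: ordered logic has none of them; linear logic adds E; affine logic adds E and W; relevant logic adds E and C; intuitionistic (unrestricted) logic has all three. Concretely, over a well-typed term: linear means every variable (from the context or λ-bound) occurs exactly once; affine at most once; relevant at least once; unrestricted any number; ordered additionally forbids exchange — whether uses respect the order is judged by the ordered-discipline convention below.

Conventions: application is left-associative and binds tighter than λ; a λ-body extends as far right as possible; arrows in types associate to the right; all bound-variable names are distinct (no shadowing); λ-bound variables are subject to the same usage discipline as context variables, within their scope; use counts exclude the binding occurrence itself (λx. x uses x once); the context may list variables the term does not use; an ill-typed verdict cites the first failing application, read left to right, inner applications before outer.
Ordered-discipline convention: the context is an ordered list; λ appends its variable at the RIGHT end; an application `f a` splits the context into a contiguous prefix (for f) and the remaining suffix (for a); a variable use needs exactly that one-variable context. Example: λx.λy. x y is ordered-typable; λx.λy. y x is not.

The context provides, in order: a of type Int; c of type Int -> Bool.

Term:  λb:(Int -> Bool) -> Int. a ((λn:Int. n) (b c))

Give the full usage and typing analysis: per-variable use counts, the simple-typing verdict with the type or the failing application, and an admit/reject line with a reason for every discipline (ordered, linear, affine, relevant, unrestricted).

usage: a: 1, c: 1, b (bound): 1, n (bound): 1
uses in reading order: a, n, b, c
typing: ill-typed: can't apply a value of type Int
ordered: ✗, fails simple typing
linear: ✗, a type mismatch blocks all five
affine: ✗, the type mismatch rejects it
relevant: ✗, not simply typable
unrestricted: ✗, fails simple typing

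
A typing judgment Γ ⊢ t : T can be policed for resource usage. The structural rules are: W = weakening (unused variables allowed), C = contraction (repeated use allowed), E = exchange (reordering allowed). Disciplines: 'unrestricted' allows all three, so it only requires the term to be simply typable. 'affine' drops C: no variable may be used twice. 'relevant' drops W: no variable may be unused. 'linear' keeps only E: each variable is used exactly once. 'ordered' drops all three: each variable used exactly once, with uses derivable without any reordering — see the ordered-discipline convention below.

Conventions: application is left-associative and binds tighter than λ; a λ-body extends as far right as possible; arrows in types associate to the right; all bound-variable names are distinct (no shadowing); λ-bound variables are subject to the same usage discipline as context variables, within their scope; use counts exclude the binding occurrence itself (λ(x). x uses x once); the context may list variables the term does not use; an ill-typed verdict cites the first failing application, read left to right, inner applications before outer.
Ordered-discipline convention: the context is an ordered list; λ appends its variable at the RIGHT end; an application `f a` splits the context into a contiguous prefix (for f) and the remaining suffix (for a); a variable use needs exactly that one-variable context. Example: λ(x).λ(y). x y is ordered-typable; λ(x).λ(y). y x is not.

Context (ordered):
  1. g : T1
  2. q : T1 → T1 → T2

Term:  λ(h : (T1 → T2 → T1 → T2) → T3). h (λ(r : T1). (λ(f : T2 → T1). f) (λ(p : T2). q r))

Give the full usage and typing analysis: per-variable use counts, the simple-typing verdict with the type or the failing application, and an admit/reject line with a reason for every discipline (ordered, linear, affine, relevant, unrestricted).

usage: g: 0; q: 1; h (λ-bound): 1; r (λ-bound): 1; f (λ-bound): 1; p (λ-bound): 0
left-to-right use order: h, f, q, r
typing: ill-typed: an application expects T2 → T1 but receives T2 → T1 → T2
ordered: ✗, not simply typable
linear: ✗, fails simple typing
affine: ✗, a type mismatch blocks all five
relevant: ✗, the type mismatch rejects it
unrestricted: ✗, not simply typable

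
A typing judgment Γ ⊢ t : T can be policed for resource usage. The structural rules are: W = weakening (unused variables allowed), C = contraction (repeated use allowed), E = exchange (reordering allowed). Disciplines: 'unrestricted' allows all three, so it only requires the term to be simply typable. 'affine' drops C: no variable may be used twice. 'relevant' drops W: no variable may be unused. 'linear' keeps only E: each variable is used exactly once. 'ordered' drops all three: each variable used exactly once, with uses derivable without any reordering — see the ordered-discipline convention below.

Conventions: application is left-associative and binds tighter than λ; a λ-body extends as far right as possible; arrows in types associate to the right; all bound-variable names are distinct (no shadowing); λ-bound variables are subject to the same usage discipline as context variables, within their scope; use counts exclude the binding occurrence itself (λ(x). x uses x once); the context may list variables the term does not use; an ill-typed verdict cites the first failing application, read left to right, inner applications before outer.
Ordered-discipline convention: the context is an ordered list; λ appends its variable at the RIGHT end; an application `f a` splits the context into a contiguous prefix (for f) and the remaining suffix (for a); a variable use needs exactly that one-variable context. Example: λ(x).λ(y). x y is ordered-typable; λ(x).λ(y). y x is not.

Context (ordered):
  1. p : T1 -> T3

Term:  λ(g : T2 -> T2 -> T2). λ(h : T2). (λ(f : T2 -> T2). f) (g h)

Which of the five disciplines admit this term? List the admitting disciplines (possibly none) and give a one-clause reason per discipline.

admitting disciplines: affine, unrestricted
variable uses: p: 0; g (bound): 1; h (bound): 1; f (bound): 1
left-to-right use order: f, g, h
typing: well-typed at (T2 -> T2 -> T2) -> T2 -> T2 -> T2
ordered ✗ (unused: p — weakening required)
linear ✗ (unused: p — weakening required)
affine ✓ (no duplicate uses among p, g, h, f)
relevant ✗ (unused: p — weakening required)
unrestricted ✓ (simply typable at (T2 -> T2 -> T2) -> T2 -> T2 -> T2; W, C, E all held)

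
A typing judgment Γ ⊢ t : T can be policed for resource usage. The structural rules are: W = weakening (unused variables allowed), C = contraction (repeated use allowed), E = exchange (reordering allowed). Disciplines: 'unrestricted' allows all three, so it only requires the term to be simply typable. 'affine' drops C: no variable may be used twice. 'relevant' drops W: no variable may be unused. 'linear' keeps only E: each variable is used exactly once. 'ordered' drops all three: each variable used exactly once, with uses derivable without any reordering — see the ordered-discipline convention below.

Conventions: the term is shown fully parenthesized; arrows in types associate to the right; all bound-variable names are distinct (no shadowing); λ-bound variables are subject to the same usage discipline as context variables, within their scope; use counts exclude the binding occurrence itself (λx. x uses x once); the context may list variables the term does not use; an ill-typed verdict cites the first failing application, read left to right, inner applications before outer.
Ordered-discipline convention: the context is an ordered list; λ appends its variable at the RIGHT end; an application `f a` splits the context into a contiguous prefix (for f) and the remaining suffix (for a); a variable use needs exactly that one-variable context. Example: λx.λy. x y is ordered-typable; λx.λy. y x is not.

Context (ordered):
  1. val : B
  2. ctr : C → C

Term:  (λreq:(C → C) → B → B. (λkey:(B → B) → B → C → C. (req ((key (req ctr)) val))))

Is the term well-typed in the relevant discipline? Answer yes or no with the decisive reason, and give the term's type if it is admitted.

yes — val, ctr, req, key: all used, weakening unneeded; term : ((C → C) → B → B) → ((B → B) → B → C → C) → B → B
usage: val ×1, ctr ×1, req (λ-bound) ×2, key (λ-bound) ×1
left-to-right use order: req, key, req, ctr, val
typing: ✓ — ((C → C) → B → B) → ((B → B) → B → C → C) → B → B
across the five disciplines: ordered ✗; linear ✗; affine ✗; relevant ✓; unrestricted ✓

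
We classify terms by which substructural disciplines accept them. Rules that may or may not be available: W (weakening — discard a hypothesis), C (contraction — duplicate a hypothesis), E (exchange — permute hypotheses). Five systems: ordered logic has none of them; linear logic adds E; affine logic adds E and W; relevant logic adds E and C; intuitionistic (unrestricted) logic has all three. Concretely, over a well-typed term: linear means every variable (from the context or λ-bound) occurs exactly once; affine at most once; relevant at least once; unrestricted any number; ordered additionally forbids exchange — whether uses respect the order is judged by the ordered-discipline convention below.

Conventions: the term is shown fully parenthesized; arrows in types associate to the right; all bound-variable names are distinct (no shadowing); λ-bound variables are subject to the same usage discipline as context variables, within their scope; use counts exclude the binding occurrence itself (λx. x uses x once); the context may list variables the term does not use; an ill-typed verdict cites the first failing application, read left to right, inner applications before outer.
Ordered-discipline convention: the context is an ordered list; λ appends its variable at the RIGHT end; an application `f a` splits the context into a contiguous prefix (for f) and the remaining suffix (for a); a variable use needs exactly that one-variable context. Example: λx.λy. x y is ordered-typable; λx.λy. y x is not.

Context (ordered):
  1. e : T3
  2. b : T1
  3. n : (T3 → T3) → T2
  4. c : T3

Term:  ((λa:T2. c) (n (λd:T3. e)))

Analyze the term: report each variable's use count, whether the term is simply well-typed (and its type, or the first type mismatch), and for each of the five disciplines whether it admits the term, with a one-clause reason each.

variable uses: e ×1; b ×0; n ×1; c ×1; a (λ-bound) ×0; d (λ-bound) ×0
use order (left to right): c, n, e
typing: well-typed at T3
ordered: ✗, needs weakening: b, a, d unused
linear: ✗, needs weakening: b, a, d unused
affine: ✓, none of e, b, n, c, a, d used more than once
relevant: ✗, needs weakening: b, a, d unused
unrestricted: ✓, typability at T3 is all that's needed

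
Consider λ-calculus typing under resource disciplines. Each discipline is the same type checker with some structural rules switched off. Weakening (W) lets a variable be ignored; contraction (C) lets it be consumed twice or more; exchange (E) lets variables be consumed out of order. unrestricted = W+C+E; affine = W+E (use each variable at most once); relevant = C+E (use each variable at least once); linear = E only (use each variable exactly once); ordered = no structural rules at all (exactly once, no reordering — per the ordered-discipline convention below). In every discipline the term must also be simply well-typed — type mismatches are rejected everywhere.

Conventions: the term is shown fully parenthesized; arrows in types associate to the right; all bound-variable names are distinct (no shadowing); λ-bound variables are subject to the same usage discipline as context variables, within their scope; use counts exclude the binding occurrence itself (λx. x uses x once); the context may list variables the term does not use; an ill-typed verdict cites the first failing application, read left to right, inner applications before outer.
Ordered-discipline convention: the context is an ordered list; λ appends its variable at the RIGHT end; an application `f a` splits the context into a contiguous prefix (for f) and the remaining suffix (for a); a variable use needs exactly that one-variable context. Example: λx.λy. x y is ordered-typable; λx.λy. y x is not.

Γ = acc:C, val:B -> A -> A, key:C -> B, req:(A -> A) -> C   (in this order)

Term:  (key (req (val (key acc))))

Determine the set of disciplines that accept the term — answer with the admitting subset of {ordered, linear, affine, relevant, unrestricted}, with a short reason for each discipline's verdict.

admitted in: relevant, unrestricted
usage: acc: 1, val: 1, key: 2, req: 1
left-to-right use order: key, req, val, key, acc
typing: well-typed at B
ordered ✗ (uses contraction: key ×2)
linear ✗ (uses contraction: key ×2)
affine ✗ (uses contraction: key ×2)
relevant ✓ (every one of acc, val, key, req appears)
unrestricted ✓ (type-checks (B) and nothing is barred)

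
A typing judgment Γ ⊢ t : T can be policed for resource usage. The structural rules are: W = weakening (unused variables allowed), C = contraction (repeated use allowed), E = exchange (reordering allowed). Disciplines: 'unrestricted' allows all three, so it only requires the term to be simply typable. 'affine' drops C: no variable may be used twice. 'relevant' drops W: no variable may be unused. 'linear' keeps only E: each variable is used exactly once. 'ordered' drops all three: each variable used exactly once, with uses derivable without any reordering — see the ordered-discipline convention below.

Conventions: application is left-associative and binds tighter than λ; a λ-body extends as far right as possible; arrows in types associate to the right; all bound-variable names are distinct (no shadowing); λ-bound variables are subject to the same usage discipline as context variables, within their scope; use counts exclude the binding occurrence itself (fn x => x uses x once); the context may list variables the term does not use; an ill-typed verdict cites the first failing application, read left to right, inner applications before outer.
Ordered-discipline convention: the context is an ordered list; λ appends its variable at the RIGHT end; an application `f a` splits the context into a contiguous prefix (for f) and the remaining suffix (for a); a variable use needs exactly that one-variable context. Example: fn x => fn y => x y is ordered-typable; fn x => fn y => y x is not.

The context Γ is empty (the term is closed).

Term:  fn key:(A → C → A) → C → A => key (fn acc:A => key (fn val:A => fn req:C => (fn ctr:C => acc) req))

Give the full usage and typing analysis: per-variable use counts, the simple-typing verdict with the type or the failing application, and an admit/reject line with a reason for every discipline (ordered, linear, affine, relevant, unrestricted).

use counts: key [bound] ×2; acc [bound] ×1; val [bound] ×0; req [bound] ×1; ctr [bound] ×0
use order (left to right): key, key, acc, req
typing: the term checks, with type ((A → C → A) → C → A) → C → A
ordered: ✗, key ×2 used more than once (contraction); needs weakening: val, ctr unused
linear: ✗, key ×2 used more than once (contraction); needs weakening: val, ctr unused
affine: ✗, key ×2 used more than once (contraction)
relevant: ✗, needs weakening: val, ctr unused
unrestricted: ✓, well-typed at ((A → C → A) → C → A) → C → A; no restrictions here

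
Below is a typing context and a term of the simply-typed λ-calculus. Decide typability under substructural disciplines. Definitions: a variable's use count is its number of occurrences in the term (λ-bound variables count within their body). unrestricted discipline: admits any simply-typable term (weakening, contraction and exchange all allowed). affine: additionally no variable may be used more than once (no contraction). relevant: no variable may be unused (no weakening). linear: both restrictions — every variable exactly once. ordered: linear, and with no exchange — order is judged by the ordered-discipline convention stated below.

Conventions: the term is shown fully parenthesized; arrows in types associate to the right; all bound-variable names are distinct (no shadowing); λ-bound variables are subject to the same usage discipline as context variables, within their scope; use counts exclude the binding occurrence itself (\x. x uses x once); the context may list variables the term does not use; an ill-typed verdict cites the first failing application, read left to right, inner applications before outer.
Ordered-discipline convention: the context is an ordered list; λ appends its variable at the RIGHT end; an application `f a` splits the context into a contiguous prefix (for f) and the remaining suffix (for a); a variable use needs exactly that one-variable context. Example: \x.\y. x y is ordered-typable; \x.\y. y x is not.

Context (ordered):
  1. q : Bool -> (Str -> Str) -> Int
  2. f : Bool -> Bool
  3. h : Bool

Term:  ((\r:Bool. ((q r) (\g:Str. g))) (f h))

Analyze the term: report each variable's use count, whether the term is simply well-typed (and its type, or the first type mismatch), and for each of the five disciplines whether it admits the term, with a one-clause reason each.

usage: q ×1; f ×1; h ×1; r (λ-bound) ×1; g (λ-bound) ×1
left-to-right use order: q, r, g, f, h
typing: well-typed — term : Int
ordered: ✓ — single-use (q, f, h, r, g), ordered derivation ok
linear: ✓ — q, f, h, r, g: one use apiece
affine: ✓ — q, f, h, r, g: no repeats, contraction unneeded
relevant: ✓ — at least one use each (q, f, h, r, g)
unrestricted: ✓ — well-typed at Int; no restrictions here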